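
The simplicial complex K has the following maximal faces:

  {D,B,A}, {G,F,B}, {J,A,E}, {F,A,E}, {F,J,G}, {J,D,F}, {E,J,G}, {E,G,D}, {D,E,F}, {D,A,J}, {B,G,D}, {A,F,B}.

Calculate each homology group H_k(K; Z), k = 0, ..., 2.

H_0 = Z,  H_1 = Z/2,  H_2 = 0.

Fix the vertex order A < B < D < E < F < G < J and write every simplex with vertices in increasing order. Then dim K = 2 and the simplices of K are:

  0-simplices (7): A, B, D, E, F, G, J
  1-simplices (18): AB, AD, AE, AF, AJ, BD, BF, BG, DE, DF, DG, DJ, EF, EG, EJ, FG, FJ, GJ
  2-simplices (12): ABD, ABF, ADJ, AEF, AEJ, BDG, BFG, DEF, DEG, DFJ, EGJ, FGJ

so the chain groups are C_0 ≅ Z^7, C_1 ≅ Z^18, C_2 ≅ Z^12.

The boundary map ∂_1: C_1 → C_0 maps an edge to its endpoints' difference, ∂[p,q] = q − p. For instance
  ∂DJ = J − D.
The resulting 7×18 matrix has rank 6, and its Smith normal form has invariant factors (1,1,1,1,1,1).

The boundary map ∂_2: C_2 → C_1 maps a triangle to the signed sum of its edges. For instance
  ∂AEF = EF − AF + AE,
  ∂DFJ = FJ − DJ + DF.
As a 18×12 matrix over Z this has rank 12, with invariant factors (1,1,1,1,1,1,1,1,1,1,1,2).

Computing H_k = (kernel of ∂_k) / (image of ∂_{k+1}):

  H_0: rank C_0 − rank ∂_1 = 7 − 6 = 1, and the invariant factors of ∂_1 are all 1, so H_0 ≅ Z.
  H_1: rank ker ∂_1 − rank ∂_2 = (18 − 6) − 12 = 0, and ∂_2 has invariant factor 2 > 1, so H_1 ≅ Z/2.
  H_2: rank ker ∂_2 − rank ∂_3 = (12 − 12) − 0 = 0, and there is no ∂_3, so H_2 ≅ 0.

As a check, the Euler characteristic is 7 − 18 + 12 = 1, which agrees with 1 − 0 + 0 = 1.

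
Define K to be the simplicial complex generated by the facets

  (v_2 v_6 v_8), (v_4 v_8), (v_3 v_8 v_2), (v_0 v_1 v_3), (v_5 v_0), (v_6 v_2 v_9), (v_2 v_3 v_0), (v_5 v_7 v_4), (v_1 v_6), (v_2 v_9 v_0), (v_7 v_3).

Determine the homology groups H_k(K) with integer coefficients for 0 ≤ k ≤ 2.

H_0 = Z,  H_1 = Z^3,  H_2 = 0.

We work with the vertex ordering v_0 < v_1 < v_2 < v_3 < v_4 < v_5 < v_6 < v_7 < v_8 < v_9. The simplices of K, each written with vertices in increasing order, are:

  0-simplices (10): [v_0], [v_1], [v_2], [v_3], [v_4], [v_5], [v_6], [v_7], [v_8], [v_9]
  1-simplices (19): (19 of them)
  2-simplices (7): [v_0,v_1,v_3], [v_0,v_2,v_3], [v_0,v_2,v_9], [v_2,v_3,v_8], [v_2,v_6,v_8], [v_2,v_6,v_9], [v_4,v_5,v_7]

Hence C_0 ≅ Z^10, C_1 ≅ Z^19, C_2 ≅ Z^7.

The boundary map ∂_1: C_1 → C_0 is given by ∂[p,q] = [q] − [p].
The 10×19 boundary matrix has rank 9 and Smith normal form diag(1,1,1,1,1,1,1,1,1).

The boundary map ∂_2: C_2 → C_1 maps a triangle to the signed sum of its edges. For instance
  ∂[v_4,v_5,v_7] = [v_5,v_7] − [v_4,v_7] + [v_4,v_5],
  ∂[v_0,v_2,v_9] = [v_2,v_9] − [v_0,v_9] + [v_0,v_2].
The 19×7 boundary matrix has rank 7 and Smith normal form diag(1,1,1,1,1,1,1).

From H_k ≅ ker(∂_k) / im(∂_{k+1}) we obtain:

  H_0: rank C_0 − rank ∂_1 = 10 − 9 = 1, and the invariant factors of ∂_1 are all 1, so H_0 ≅ Z.
  H_1: rank ker ∂_1 − rank ∂_2 = (19 − 9) − 7 = 3, and the invariant factors of ∂_2 are all 1, so H_1 ≅ Z^3.
  H_2: rank ker ∂_2 − rank ∂_3 = (7 − 7) − 0 = 0, and there is no ∂_3, so H_2 ≅ 0.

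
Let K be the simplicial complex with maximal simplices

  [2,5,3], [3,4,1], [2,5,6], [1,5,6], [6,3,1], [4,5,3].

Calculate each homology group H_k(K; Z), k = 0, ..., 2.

H_0 ≅ Z,  H_1 ≅ Z,  H_2 = 0.

We work with the vertex ordering 1 < 2 < 3 < 4 < 5 < 6. The simplices of K, each written with vertices in increasing order, are:

  0-simplices (6): [1], [2], [3], [4], [5], [6]
  1-simplices (12): [1,3], [1,4], [1,5], [1,6], [2,3], [2,5], [2,6], [3,4], [3,5], [3,6], [4,5], [5,6]
  2-simplices (6): [1,3,4], [1,3,6], [1,5,6], [2,3,5], [2,5,6], [3,4,5]

so the chain groups are C_0 ≅ Z^6, C_1 ≅ Z^12, C_2 ≅ Z^6.

∂_1: C_1 → C_0 sends each edge [p,q] (with p < q) to q − p. For instance
  ∂[3,4] = [4] − [3].
This gives a 6×12 integer matrix of rank 5; reducing to Smith normal form yields diagonal entries (1,1,1,1,1).

∂_2: C_2 → C_1 maps a triangle to the signed sum of its edges. For instance
  ∂[2,3,5] = [3,5] − [2,5] + [2,3],
  ∂[2,5,6] = [5,6] − [2,6] + [2,5].
As a 12×6 matrix over Z this has rank 6, with invariant factors (1,1,1,1,1,1).

From H_k ≅ ker(∂_k) / im(∂_{k+1}) we obtain:

  H_0: rank C_0 − rank ∂_1 = 6 − 5 = 1, and the invariant factors of ∂_1 are all 1, so H_0 ≅ Z.
  H_1: rank ker ∂_1 − rank ∂_2 = (12 − 5) − 6 = 1, and the invariant factors of ∂_2 are all 1, so H_1 ≅ Z.
  H_2: rank ker ∂_2 − rank ∂_3 = (6 − 6) − 0 = 0, and there is no ∂_3, so H_2 ≅ 0.

As a check, the Euler characteristic is 6 − 12 + 6 = 0, which agrees with 1 − 1 + 0 = 0.
(K is a triangulation of the cylinder S^1 x I.)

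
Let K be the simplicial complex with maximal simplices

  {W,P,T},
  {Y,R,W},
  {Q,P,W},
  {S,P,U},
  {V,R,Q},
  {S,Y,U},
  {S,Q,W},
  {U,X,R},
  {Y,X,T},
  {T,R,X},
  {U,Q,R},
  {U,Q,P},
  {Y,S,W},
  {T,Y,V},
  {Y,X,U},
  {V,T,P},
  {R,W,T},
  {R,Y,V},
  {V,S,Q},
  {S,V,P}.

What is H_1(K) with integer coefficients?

Take the total order P < Q < R < S < T < U < V < W < X < Y on the vertex set. Then K (dimension 2) consists of the simplices:

  0-simplices (10): P, Q, R, S, T, U, V, W, X, Y
  1-simplices (30): PQ, PS, PT, PU, PV, PW, QR, QS, QU, QV, QW, RT, RU, RV, RW, RX, RY, SU, SV, SW, SY, TV, TW, TX, TY, UX, UY, VY, WY, XY
  2-simplices (20): PQU, PQW, PSU, PSV, PTV, PTW, QRU, QRV, QSV, QSW, RTW, RTX, RUX, RVY, RWY, SUY, SWY, TVY, TXY, UXY

so the chain groups are C_0 ≅ Z^10, C_1 ≅ Z^30, C_2 ≅ Z^20.

Boundary ∂_1: C_1 → C_0 sends each edge [p,q] (with p < q) to q − p. For instance
  ∂UY = Y − U.
The 10×30 boundary matrix has rank 9 and Smith normal form diag(1,1,1,1,1,1,1,1,1).

The boundary map ∂_2: C_2 → C_1 maps a triangle to the signed sum of its edges. For instance
  ∂RUX = UX − RX + RU,
  ∂PSU = SU − PU + PS.
The resulting 30×20 matrix has rank 20, and its Smith normal form has invariant factors (1,1,1,1,1,1,1,1,1,1,1,1,1,1,1,1,1,1,1,2).

Now H_k = ker ∂_k / im ∂_{k+1}, so:

  H_1: rank ker ∂_1 − rank ∂_2 = (30 − 9) − 20 = 1, and ∂_2 has invariant factor 2 > 1, so H_1 = Z ⊕ Z/2.

(K is a triangulation of the Klein bottle.)

H_1 ≅ Z ⊕ Z/2.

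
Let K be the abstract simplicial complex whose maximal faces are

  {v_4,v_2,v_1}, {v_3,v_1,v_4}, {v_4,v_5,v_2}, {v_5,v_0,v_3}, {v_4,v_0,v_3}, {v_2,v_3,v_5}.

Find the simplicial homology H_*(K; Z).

Fix the vertex order v_0 < v_1 < v_2 < v_3 < v_4 < v_5 and write every simplex with vertices in increasing order. Then dim K = 2 and the simplices of K are:

  0-simplices (6): [v_0], [v_1], [v_2], [v_3], [v_4], [v_5]
  1-simplices (12): [v_0,v_3], [v_0,v_4], [v_0,v_5], [v_1,v_2], [v_1,v_3], [v_1,v_4], [v_2,v_3], [v_2,v_4], [v_2,v_5], [v_3,v_4], [v_3,v_5], [v_4,v_5]
  2-simplices (6): [v_0,v_3,v_4], [v_0,v_3,v_5], [v_1,v_2,v_4], [v_1,v_3,v_4], [v_2,v_3,v_5], [v_2,v_4,v_5]

so the chain groups are C_0 ≅ Z^6, C_1 ≅ Z^12, C_2 ≅ Z^6.

∂_1: C_1 → C_0 maps an edge to its endpoints' difference, ∂[p,q] = q − p. For instance
  ∂[v_3,v_5] = [v_5] − [v_3].
The 6×12 boundary matrix has rank 5 and Smith normal form diag(1,1,1,1,1).

Boundary ∂_2: C_2 → C_1 sends each 2-simplex [p,q,r] to [q,r] − [p,r] + [p,q]. For instance
  ∂[v_0,v_3,v_4] = [v_3,v_4] − [v_0,v_4] + [v_0,v_3],
  ∂[v_2,v_4,v_5] = [v_4,v_5] − [v_2,v_5] + [v_2,v_4].
The resulting 12×6 matrix has rank 6, and its Smith normal form has invariant factors (1,1,1,1,1,1).

Now H_k = ker ∂_k / im ∂_{k+1}, so:

  H_0: rank C_0 − rank ∂_1 = 6 − 5 = 1, and the invariant factors of ∂_1 are all 1, so H_0 ≅ Z.
  H_1: rank ker ∂_1 − rank ∂_2 = (12 − 5) − 6 = 1, and the invariant factors of ∂_2 are all 1, so H_1 ≅ Z.
  H_2: rank ker ∂_2 − rank ∂_3 = (6 − 6) − 0 = 0, and there is no ∂_3, so H_2 ≅ 0.

H_0 ≅ Z,  H_1 ≅ Z,  H_2 = 0.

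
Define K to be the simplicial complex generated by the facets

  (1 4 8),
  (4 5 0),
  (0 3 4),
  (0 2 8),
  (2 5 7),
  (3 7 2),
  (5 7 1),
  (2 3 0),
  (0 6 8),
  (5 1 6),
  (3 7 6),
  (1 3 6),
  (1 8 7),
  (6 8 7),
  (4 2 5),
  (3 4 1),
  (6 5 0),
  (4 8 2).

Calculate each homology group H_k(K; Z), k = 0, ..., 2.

Order the vertices as 0 < 1 < 2 < 3 < 4 < 5 < 6 < 7 < 8. Listing each simplex with vertices in this order, K has dimension 2 with simplices:

  0-simplices (9): [0], [1], [2], [3], [4], [5], [6], [7], [8]
  1-simplices (27): (27 of them)
  2-simplices (18): [0,2,3], [0,2,8], [0,3,4], [0,4,5], [0,5,6], [0,6,8], [1,3,4], [1,3,6], [1,4,8], [1,5,6], [1,5,7], [1,7,8], [2,3,7], [2,4,5], [2,4,8], [2,5,7], [3,6,7], [6,7,8]

so the chain groups are C_0 ≅ Z^9, C_1 ≅ Z^27, C_2 ≅ Z^18.

Boundary ∂_1: C_1 → C_0 sends each edge [p,q] (with p < q) to q − p.
The resulting 9×27 matrix has rank 8, and its Smith normal form has invariant factors (1,1,1,1,1,1,1,1).

Boundary ∂_2: C_2 → C_1 maps a triangle to the signed sum of its edges. For instance
  ∂[0,6,8] = [6,8] − [0,8] + [0,6],
  ∂[2,4,8] = [4,8] − [2,8] + [2,4].
The 27×18 boundary matrix has rank 18 and Smith normal form diag(1,1,1,1,1,1,1,1,1,1,1,1,1,1,1,1,1,2).

Computing H_k = (kernel of ∂_k) / (image of ∂_{k+1}):

  H_0: rank C_0 − rank ∂_1 = 9 − 8 = 1, and the invariant factors of ∂_1 are all 1, so H_0 = Z.
  H_1: rank ker ∂_1 − rank ∂_2 = (27 − 8) − 18 = 1, and ∂_2 has invariant factor 2 > 1, so H_1 = Z ⊕ Z/2Z.
  H_2: rank ker ∂_2 − rank ∂_3 = (18 − 18) − 0 = 0, and there is no ∂_3, so H_2 = 0.

As a check, the Euler characteristic is 9 − 27 + 18 = 0, which agrees with 1 − 1 + 0 = 0.

H_0 ≅ Z,  H_1 ≅ Z ⊕ Z/2Z,  H_2 = 0.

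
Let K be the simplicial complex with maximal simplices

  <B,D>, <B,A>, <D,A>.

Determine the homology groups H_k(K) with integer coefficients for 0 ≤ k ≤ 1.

Fix the vertex order A < B < D and write every simplex with vertices in increasing order. Then dim K = 1 and the simplices of K are:

  0-simplices (3): A, B, D
  1-simplices (3): AB, AD, BD

Hence C_0 ≅ Z^3, C_1 ≅ Z^3.

The boundary map ∂_1: C_1 → C_0 is given by ∂[p,q] = [q] − [p].
This gives a 3×3 integer matrix of rank 2; reducing to Smith normal form yields diagonal entries (1,1).

From H_k ≅ ker(∂_k) / im(∂_{k+1}) we obtain:

  H_0: rank C_0 − rank ∂_1 = 3 − 2 = 1, and the invariant factors of ∂_1 are all 1, so H_0 ≅ Z.
  H_1: rank ker ∂_1 − rank ∂_2 = (3 − 2) − 0 = 1, and there is no ∂_2, so H_1 ≅ Z.

H_0 ≅ Z,  H_1 ≅ Z.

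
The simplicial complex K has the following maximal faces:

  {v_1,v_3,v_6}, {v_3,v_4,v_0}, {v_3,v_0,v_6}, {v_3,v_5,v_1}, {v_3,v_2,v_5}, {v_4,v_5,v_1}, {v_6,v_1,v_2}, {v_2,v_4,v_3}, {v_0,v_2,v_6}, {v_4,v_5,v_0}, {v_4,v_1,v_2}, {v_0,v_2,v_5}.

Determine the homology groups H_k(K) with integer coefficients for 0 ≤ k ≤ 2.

Order the vertices as v_0 < v_1 < v_2 < v_3 < v_4 < v_5 < v_6. Listing each simplex with vertices in this order, K has dimension 2 with simplices:

  0-simplices (7): [v_0], [v_1], [v_2], [v_3], [v_4], [v_5], [v_6]
  1-simplices (18): (18 of them)
  2-simplices (12): (12 of them)

giving chain groups C_0 ≅ Z^7, C_1 ≅ Z^18, C_2 ≅ Z^12.

The boundary map ∂_1: C_1 → C_0 maps an edge to its endpoints' difference, ∂[p,q] = q − p. For instance
  ∂[v_1,v_4] = [v_4] − [v_1].
The resulting 7×18 matrix has rank 6, and its Smith normal form has invariant factors (1,1,1,1,1,1).

Boundary ∂_2: C_2 → C_1 acts by ∂[p,q,r] = [q,r] − [p,r] + [p,q]. For instance
  ∂[v_0,v_3,v_6] = [v_3,v_6] − [v_0,v_6] + [v_0,v_3],
  ∂[v_1,v_2,v_4] = [v_2,v_4] − [v_1,v_4] + [v_1,v_2].
This gives a 18×12 integer matrix of rank 12; reducing to Smith normal form yields diagonal entries (1,1,1,1,1,1,1,1,1,1,1,2).

Computing H_k = (kernel of ∂_k) / (image of ∂_{k+1}):

  H_0: rank C_0 − rank ∂_1 = 7 − 6 = 1, and the invariant factors of ∂_1 are all 1, so H_0 = Z.
  H_1: rank ker ∂_1 − rank ∂_2 = (18 − 6) − 12 = 0, and ∂_2 has invariant factor 2 > 1, so H_1 = Z_2.
  H_2: rank ker ∂_2 − rank ∂_3 = (12 − 12) − 0 = 0, and there is no ∂_3, so H_2 = 0.

As a check, the Euler characteristic is 7 − 18 + 12 = 1, which agrees with 1 − 0 + 0 = 1.

H_0 ≅ Z,  H_1 ≅ Z_2,  H_2 = 0.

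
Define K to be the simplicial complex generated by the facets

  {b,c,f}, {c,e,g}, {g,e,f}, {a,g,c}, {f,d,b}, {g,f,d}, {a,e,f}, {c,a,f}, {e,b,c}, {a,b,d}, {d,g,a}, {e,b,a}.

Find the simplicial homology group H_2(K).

Order the vertices as a < b < c < d < e < f < g. Listing each simplex with vertices in this order, K has dimension 2 with simplices:

  0-simplices (7): a, b, c, d, e, f, g
  1-simplices (18): ab, ac, ad, ae, af, ag, bc, bd, be, bf, ce, cf, cg, df, dg, ef, eg, fg
  2-simplices (12): abd, abe, acf, acg, adg, aef, bce, bcf, bdf, ceg, dfg, efg

giving chain groups C_0 ≅ Z^7, C_1 ≅ Z^18, C_2 ≅ Z^12.

The boundary map ∂_1: C_1 → C_0 is given by ∂[p,q] = [q] − [p].
This gives a 7×18 integer matrix of rank 6; reducing to Smith normal form yields diagonal entries (1,1,1,1,1,1).

∂_2: C_2 → C_1 maps a triangle to the signed sum of its edges. For instance
  ∂acg = cg − ag + ac,
  ∂bcf = cf − bf + bc.
The 18×12 boundary matrix has rank 12 and Smith normal form diag(1,1,1,1,1,1,1,1,1,1,1,2).

Now H_k = ker ∂_k / im ∂_{k+1}, so:

  H_2: rank ker ∂_2 − rank ∂_3 = (12 − 12) − 0 = 0, and there is no ∂_3, so H_2 ≅ 0.

H_2 ≅ 0.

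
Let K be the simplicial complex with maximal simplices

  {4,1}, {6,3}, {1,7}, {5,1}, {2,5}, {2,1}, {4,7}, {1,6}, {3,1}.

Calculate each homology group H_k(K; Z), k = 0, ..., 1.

We work with the vertex ordering 1 < 2 < 3 < 4 < 5 < 6 < 7. The simplices of K, each written with vertices in increasing order, are:

  0-simplices (7): [1], [2], [3], [4], [5], [6], [7]
  1-simplices (9): [1,2], [1,3], [1,4], [1,5], [1,6], [1,7], [2,5], [3,6], [4,7]

giving chain groups C_0 ≅ Z^7, C_1 ≅ Z^9.

Boundary ∂_1: C_1 → C_0 sends each edge [p,q] (with p < q) to q − p.
The resulting 7×9 matrix has rank 6, and its Smith normal form has invariant factors (1,1,1,1,1,1).

From H_k ≅ ker(∂_k) / im(∂_{k+1}) we obtain:

  H_0: rank C_0 − rank ∂_1 = 7 − 6 = 1, and the invariant factors of ∂_1 are all 1, so H_0 ≅ Z.
  H_1: rank ker ∂_1 − rank ∂_2 = (9 − 6) − 0 = 3, and there is no ∂_2, so H_1 ≅ Z^3.

As a check, the Euler characteristic is 7 − 9 = -2, which agrees with 1 − 3 = -2.

H_0 ≅ Z,  H_1 ≅ Z^3.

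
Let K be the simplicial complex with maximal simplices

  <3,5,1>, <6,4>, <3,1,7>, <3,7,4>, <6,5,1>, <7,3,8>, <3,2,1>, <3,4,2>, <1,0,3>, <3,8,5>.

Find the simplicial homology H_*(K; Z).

H_0 = Z,  H_1 = Z,  H_2 = 0.

Take the total order 0 < 1 < 2 < 3 < 4 < 5 < 6 < 7 < 8 on the vertex set. Then K (dimension 2) consists of the simplices:

  0-simplices (9): [0], [1], [2], [3], [4], [5], [6], [7], [8]
  1-simplices (18): [0,1], [0,3], [1,2], [1,3], [1,5], [1,6], [1,7], [2,3], [2,4], [3,4], [3,5], [3,7], [3,8], [4,6], [4,7], [5,6], [5,8], [7,8]
  2-simplices (9): [0,1,3], [1,2,3], [1,3,5], [1,3,7], [1,5,6], [2,3,4], [3,4,7], [3,5,8], [3,7,8]

Hence C_0 ≅ Z^9, C_1 ≅ Z^18, C_2 ≅ Z^9.

∂_1: C_1 → C_0 is given by ∂[p,q] = [q] − [p].
This gives a 9×18 integer matrix of rank 8; reducing to Smith normal form yields diagonal entries (1,1,1,1,1,1,1,1).

The boundary map ∂_2: C_2 → C_1 acts by ∂[p,q,r] = [q,r] − [p,r] + [p,q]. For instance
  ∂[3,5,8] = [5,8] − [3,8] + [3,5],
  ∂[1,2,3] = [2,3] − [1,3] + [1,2].
This gives a 18×9 integer matrix of rank 9; reducing to Smith normal form yields diagonal entries (1,1,1,1,1,1,1,1,1).

Now H_k = ker ∂_k / im ∂_{k+1}, so:

  H_0: rank C_0 − rank ∂_1 = 9 − 8 = 1, and the invariant factors of ∂_1 are all 1, so H_0 ≅ Z.
  H_1: rank ker ∂_1 − rank ∂_2 = (18 − 8) − 9 = 1, and the invariant factors of ∂_2 are all 1, so H_1 ≅ Z.
  H_2: rank ker ∂_2 − rank ∂_3 = (9 − 9) − 0 = 0, and there is no ∂_3, so H_2 ≅ 0.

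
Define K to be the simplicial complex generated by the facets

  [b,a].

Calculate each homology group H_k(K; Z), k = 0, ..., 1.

H_0 = Z,  H_1 = 0.

Fix the vertex order a < b and write every simplex with vertices in increasing order. Then dim K = 1 and the simplices of K are:

  0-simplices (2): a, b
  1-simplices (1): ab

Hence C_0 ≅ Z^2, C_1 ≅ Z^1.

∂_1: C_1 → C_0 maps an edge to its endpoints' difference, ∂[p,q] = q − p.
This gives a 2×1 integer matrix of rank 1; reducing to Smith normal form yields diagonal entries (1).

Computing H_k = (kernel of ∂_k) / (image of ∂_{k+1}):

  H_0: rank C_0 − rank ∂_1 = 2 − 1 = 1, and the invariant factors of ∂_1 are all 1, so H_0 ≅ Z.
  H_1: rank ker ∂_1 − rank ∂_2 = (1 − 1) − 0 = 0, and there is no ∂_2, so H_1 ≅ 0.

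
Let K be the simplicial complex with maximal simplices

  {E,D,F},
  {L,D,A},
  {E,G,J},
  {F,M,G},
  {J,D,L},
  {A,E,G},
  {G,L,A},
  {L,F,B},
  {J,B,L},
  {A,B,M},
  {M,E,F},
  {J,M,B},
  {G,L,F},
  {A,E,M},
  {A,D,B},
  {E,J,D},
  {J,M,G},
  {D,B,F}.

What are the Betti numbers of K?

Take the total order A < B < D < E < F < G < J < L < M on the vertex set. Then K (dimension 2) consists of the simplices:

  0-simplices (9): A, B, D, E, F, G, J, L, M
  1-simplices (27): AB, AD, AE, AG, AL, AM, BD, BF, BJ, BL, BM, DE, DF, DJ, DL, EF, EG, EJ, EM, FG, FL, FM, GJ, GL, GM, JL, JM
  2-simplices (18): ABD, ABM, ADL, AEG, AEM, AGL, BDF, BFL, BJL, BJM, DEF, DEJ, DJL, EFM, EGJ, FGL, FGM, GJM

so the chain groups are C_0 ≅ Z^9, C_1 ≅ Z^27, C_2 ≅ Z^18.

Boundary ∂_1: C_1 → C_0 sends each edge [p,q] (with p < q) to q − p.
The resulting 9×27 matrix has rank 8, and its Smith normal form has invariant factors (1,1,1,1,1,1,1,1).

∂_2: C_2 → C_1 acts by ∂[p,q,r] = [q,r] − [p,r] + [p,q]. For instance
  ∂BJM = JM − BM + BJ,
  ∂DEF = EF − DF + DE.
This gives a 27×18 integer matrix of rank 18; reducing to Smith normal form yields diagonal entries (1,1,1,1,1,1,1,1,1,1,1,1,1,1,1,1,1,2).

From H_k ≅ ker(∂_k) / im(∂_{k+1}) we obtain:

  H_0: rank C_0 − rank ∂_1 = 9 − 8 = 1, and the invariant factors of ∂_1 are all 1, so H_0 ≅ Z.
  H_1: rank ker ∂_1 − rank ∂_2 = (27 − 8) − 18 = 1, and ∂_2 has invariant factor 2 > 1, so H_1 ≅ Z ⊕ Z/2.
  H_2: rank ker ∂_2 − rank ∂_3 = (18 − 18) − 0 = 0, and there is no ∂_3, so H_2 ≅ 0.

As a check, the Euler characteristic is 9 − 27 + 18 = 0, which agrees with 1 − 1 + 0 = 0.

Hence the Betti numbers are b_0 = 1, b_1 = 1, b_2 = 0.

b_0 = 1, b_1 = 1, b_2 = 0.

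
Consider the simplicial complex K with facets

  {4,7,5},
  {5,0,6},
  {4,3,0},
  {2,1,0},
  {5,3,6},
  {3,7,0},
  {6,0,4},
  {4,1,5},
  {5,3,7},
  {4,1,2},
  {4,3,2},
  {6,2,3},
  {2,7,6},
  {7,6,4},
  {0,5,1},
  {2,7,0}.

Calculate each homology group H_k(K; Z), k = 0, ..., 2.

K has 8 vertices, 24 edges, 16 triangles.
rank ∂_0 = 0, rank ∂_1 = 7 ⇒ b_0 = 8 − 0 − 7 = 1; all invariant factors of ∂_1 are 1 so no torsion. So H_0 = Z.
rank ∂_1 = 7, rank ∂_2 = 15 ⇒ b_1 = 24 − 7 − 15 = 2; all invariant factors of ∂_2 are 1 so no torsion. So H_1 = Z^2.
rank ∂_2 = 15, rank ∂_3 = 0 ⇒ b_2 = 16 − 15 − 0 = 1. So H_2 = Z.

H_0 = Z,  H_1 = Z^2,  H_2 = Z.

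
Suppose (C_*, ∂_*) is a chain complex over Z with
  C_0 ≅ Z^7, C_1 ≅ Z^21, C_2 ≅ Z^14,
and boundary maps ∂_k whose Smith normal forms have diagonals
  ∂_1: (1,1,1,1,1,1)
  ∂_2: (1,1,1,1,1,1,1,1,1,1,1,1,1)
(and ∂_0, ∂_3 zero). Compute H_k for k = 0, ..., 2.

H_0: b_0 = 7 − 0 − 6 = 1; torsion from ∂_1 factors > 1: none. So H_0 = Z.
H_1: b_1 = 21 − 6 − 13 = 2; torsion from ∂_2 factors > 1: none. So H_1 = Z^2.
H_2: b_2 = 14 − 13 − 0 = 1; torsion from ∂_3 factors > 1: none. So H_2 = Z.

H_0 = Z,  H_1 = Z^2,  H_2 = Z.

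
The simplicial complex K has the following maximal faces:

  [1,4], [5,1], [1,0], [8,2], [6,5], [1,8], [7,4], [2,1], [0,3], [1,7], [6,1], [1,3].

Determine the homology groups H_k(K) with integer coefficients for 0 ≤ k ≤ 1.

H_0 = Z,  H_1 = Z^4.

K has 9 vertices, 12 edges.
rank ∂_0 = 0, rank ∂_1 = 8 ⇒ b_0 = 9 − 0 − 8 = 1; all invariant factors of ∂_1 are 1 so no torsion. So H_0 = Z.
rank ∂_1 = 8, rank ∂_2 = 0 ⇒ b_1 = 12 − 8 − 0 = 4. So H_1 = Z^4.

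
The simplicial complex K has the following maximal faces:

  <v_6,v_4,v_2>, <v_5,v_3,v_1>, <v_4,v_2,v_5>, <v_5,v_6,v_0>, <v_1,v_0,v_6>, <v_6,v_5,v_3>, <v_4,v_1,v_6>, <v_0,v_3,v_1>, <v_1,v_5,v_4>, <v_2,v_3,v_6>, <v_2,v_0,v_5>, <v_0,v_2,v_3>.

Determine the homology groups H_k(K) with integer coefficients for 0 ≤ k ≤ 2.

H_0 ≅ Z,  H_1 ≅ Z/2,  H_2 = 0.

Order the vertices as v_0 < v_1 < v_2 < v_3 < v_4 < v_5 < v_6. Listing each simplex with vertices in this order, K has dimension 2 with simplices:

  0-simplices (7): [v_0], [v_1], [v_2], [v_3], [v_4], [v_5], [v_6]
  1-simplices (18): (18 of them)
  2-simplices (12): (12 of them)

giving chain groups C_0 ≅ Z^7, C_1 ≅ Z^18, C_2 ≅ Z^12.

The boundary map ∂_1: C_1 → C_0 maps an edge to its endpoints' difference, ∂[p,q] = q − p.
The resulting 7×18 matrix has rank 6, and its Smith normal form has invariant factors (1,1,1,1,1,1).

The boundary map ∂_2: C_2 → C_1 acts by ∂[p,q,r] = [q,r] − [p,r] + [p,q]. For instance
  ∂[v_2,v_3,v_6] = [v_3,v_6] − [v_2,v_6] + [v_2,v_3],
  ∂[v_0,v_2,v_5] = [v_2,v_5] − [v_0,v_5] + [v_0,v_2].
As a 18×12 matrix over Z this has rank 12, with invariant factors (1,1,1,1,1,1,1,1,1,1,1,2).

From H_k ≅ ker(∂_k) / im(∂_{k+1}) we obtain:

  H_0: rank C_0 − rank ∂_1 = 7 − 6 = 1, and the invariant factors of ∂_1 are all 1, so H_0 = Z.
  H_1: rank ker ∂_1 − rank ∂_2 = (18 − 6) − 12 = 0, and ∂_2 has invariant factor 2 > 1, so H_1 = Z/2.
  H_2: rank ker ∂_2 − rank ∂_3 = (12 − 12) − 0 = 0, and there is no ∂_3, so H_2 = 0.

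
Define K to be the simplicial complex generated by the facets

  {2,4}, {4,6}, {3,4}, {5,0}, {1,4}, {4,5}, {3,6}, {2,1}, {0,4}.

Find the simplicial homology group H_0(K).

Fix the vertex order 0 < 1 < 2 < 3 < 4 < 5 < 6 and write every simplex with vertices in increasing order. Then dim K = 1 and the simplices of K are:

  0-simplices (7): [0], [1], [2], [3], [4], [5], [6]
  1-simplices (9): [0,4], [0,5], [1,2], [1,4], [2,4], [3,4], [3,6], [4,5], [4,6]

so the chain groups are C_0 ≅ Z^7, C_1 ≅ Z^9.

∂_1: C_1 → C_0 maps an edge to its endpoints' difference, ∂[p,q] = q − p. For instance
  ∂[2,4] = [4] − [2].
This gives a 7×9 integer matrix of rank 6; reducing to Smith normal form yields diagonal entries (1,1,1,1,1,1).

From H_k ≅ ker(∂_k) / im(∂_{k+1}) we obtain:

  H_0: rank C_0 − rank ∂_1 = 7 − 6 = 1, and the invariant factors of ∂_1 are all 1, so H_0 = Z.

(K is a triangulation of a wedge of 3 circles.)

H_0 ≅ Z.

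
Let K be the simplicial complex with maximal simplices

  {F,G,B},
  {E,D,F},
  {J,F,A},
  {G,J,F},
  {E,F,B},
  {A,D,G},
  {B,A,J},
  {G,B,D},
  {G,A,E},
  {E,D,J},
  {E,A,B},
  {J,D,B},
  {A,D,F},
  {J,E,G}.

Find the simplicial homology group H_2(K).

H_2 ≅ Z.

K has 7 vertices, 21 edges, 14 triangles.
rank ∂_2 = 13, rank ∂_3 = 0 ⇒ b_2 = 14 − 13 − 0 = 1. So H_2 ≅ Z.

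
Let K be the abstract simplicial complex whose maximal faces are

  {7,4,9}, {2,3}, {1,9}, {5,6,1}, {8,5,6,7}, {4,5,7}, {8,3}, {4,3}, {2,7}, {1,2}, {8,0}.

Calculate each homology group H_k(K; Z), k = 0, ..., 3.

H_0 ≅ Z,  H_1 ≅ Z^4,  H_2 = 0,  H_3 = 0.

We work with the vertex ordering 0 < 1 < 2 < 3 < 4 < 5 < 6 < 7 < 8 < 9. The simplices of K, each written with vertices in increasing order, are:

  0-simplices (10): [0], [1], [2], [3], [4], [5], [6], [7], [8], [9]
  1-simplices (19): [0,8], [1,2], [1,5], [1,6], [1,9], [2,3], [2,7], [3,4], [3,8], [4,5], [4,7], [4,9], [5,6], [5,7], [5,8], [6,7], [6,8], [7,8], [7,9]
  2-simplices (7): [1,5,6], [4,5,7], [4,7,9], [5,6,7], [5,6,8], [5,7,8], [6,7,8]
  3-simplices (1): [5,6,7,8]

Hence C_0 ≅ Z^10, C_1 ≅ Z^19, C_2 ≅ Z^7, C_3 ≅ Z^1.

∂_1: C_1 → C_0 is given by ∂[p,q] = [q] − [p].
The 10×19 boundary matrix has rank 9 and Smith normal form diag(1,1,1,1,1,1,1,1,1).

∂_2: C_2 → C_1 sends each 2-simplex [p,q,r] to [q,r] − [p,r] + [p,q]. For instance
  ∂[1,5,6] = [5,6] − [1,6] + [1,5],
  ∂[4,7,9] = [7,9] − [4,9] + [4,7].
The resulting 19×7 matrix has rank 6, and its Smith normal form has invariant factors (1,1,1,1,1,1).

∂_3: C_3 → C_2 sends each 3-simplex σ to the alternating sum Σ_i (−1)^i (σ with its i-th vertex removed). For instance
  ∂[5,6,7,8] = [6,7,8] − [5,7,8] + [5,6,8] − [5,6,7].
The 7×1 boundary matrix has rank 1 and Smith normal form diag(1).

From H_k ≅ ker(∂_k) / im(∂_{k+1}) we obtain:

  H_0: rank C_0 − rank ∂_1 = 10 − 9 = 1, and the invariant factors of ∂_1 are all 1, so H_0 ≅ Z.
  H_1: rank ker ∂_1 − rank ∂_2 = (19 − 9) − 6 = 4, and the invariant factors of ∂_2 are all 1, so H_1 ≅ Z^4.
  H_2: rank ker ∂_2 − rank ∂_3 = (7 − 6) − 1 = 0, and the invariant factors of ∂_3 are all 1, so H_2 ≅ 0.
  H_3: rank ker ∂_3 − rank ∂_4 = (1 − 1) − 0 = 0, and there is no ∂_4, so H_3 ≅ 0.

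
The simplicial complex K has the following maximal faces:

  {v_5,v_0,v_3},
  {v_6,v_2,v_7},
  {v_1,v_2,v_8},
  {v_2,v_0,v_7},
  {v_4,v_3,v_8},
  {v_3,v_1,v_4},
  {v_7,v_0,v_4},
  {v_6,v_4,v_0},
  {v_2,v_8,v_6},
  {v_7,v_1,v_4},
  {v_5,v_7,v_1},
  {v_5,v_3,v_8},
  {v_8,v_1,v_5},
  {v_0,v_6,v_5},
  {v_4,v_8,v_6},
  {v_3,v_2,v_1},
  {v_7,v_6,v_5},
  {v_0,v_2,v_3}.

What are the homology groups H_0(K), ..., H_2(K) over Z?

H_0 ≅ Z,  H_1 ≅ Z × Z/2,  H_2 = 0.

K has 9 vertices, 27 edges, 18 triangles.
rank ∂_0 = 0, rank ∂_1 = 8 ⇒ b_0 = 9 − 0 − 8 = 1; all invariant factors of ∂_1 are 1 so no torsion. So H_0 = Z.
rank ∂_1 = 8, rank ∂_2 = 18 ⇒ b_1 = 27 − 8 − 18 = 1; ∂_2 has invariant factor(s) [2] giving torsion. So H_1 = Z × Z/2.
rank ∂_2 = 18, rank ∂_3 = 0 ⇒ b_2 = 18 − 18 − 0 = 0. So H_2 = 0.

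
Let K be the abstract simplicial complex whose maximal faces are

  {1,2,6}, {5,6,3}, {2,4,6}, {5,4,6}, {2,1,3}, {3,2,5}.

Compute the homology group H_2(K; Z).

Order the vertices as 1 < 2 < 3 < 4 < 5 < 6. Listing each simplex with vertices in this order, K has dimension 2 with simplices:

  0-simplices (6): [1], [2], [3], [4], [5], [6]
  1-simplices (12): [1,2], [1,3], [1,6], [2,3], [2,4], [2,5], [2,6], [3,5], [3,6], [4,5], [4,6], [5,6]
  2-simplices (6): [1,2,3], [1,2,6], [2,3,5], [2,4,6], [3,5,6], [4,5,6]

so the chain groups are C_0 ≅ Z^6, C_1 ≅ Z^12, C_2 ≅ Z^6.

The boundary map ∂_1: C_1 → C_0 sends each edge [p,q] (with p < q) to q − p. For instance
  ∂[4,5] = [5] − [4].
As a 6×12 matrix over Z this has rank 5, with invariant factors (1,1,1,1,1).

The boundary map ∂_2: C_2 → C_1 acts by ∂[p,q,r] = [q,r] − [p,r] + [p,q]. For instance
  ∂[2,4,6] = [4,6] − [2,6] + [2,4],
  ∂[4,5,6] = [5,6] − [4,6] + [4,5].
This gives a 12×6 integer matrix of rank 6; reducing to Smith normal form yields diagonal entries (1,1,1,1,1,1).

Computing H_k = (kernel of ∂_k) / (image of ∂_{k+1}):

  H_2: rank ker ∂_2 − rank ∂_3 = (6 − 6) − 0 = 0, and there is no ∂_3, so H_2 ≅ 0.

H_2 = 0.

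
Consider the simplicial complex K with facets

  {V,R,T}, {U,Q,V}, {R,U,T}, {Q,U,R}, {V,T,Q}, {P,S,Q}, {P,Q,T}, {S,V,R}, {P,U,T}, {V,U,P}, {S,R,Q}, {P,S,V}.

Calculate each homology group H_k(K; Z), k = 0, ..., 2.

H_0 ≅ Z,  H_1 ≅ Z/2,  H_2 = 0.

Order the vertices as P < Q < R < S < T < U < V. Listing each simplex with vertices in this order, K has dimension 2 with simplices:

  0-simplices (7): P, Q, R, S, T, U, V
  1-simplices (18): PQ, PS, PT, PU, PV, QR, QS, QT, QU, QV, RS, RT, RU, RV, SV, TU, TV, UV
  2-simplices (12): PQS, PQT, PSV, PTU, PUV, QRS, QRU, QTV, QUV, RSV, RTU, RTV

so the chain groups are C_0 ≅ Z^7, C_1 ≅ Z^18, C_2 ≅ Z^12.

∂_1: C_1 → C_0 sends each edge [p,q] (with p < q) to q − p.
This gives a 7×18 integer matrix of rank 6; reducing to Smith normal form yields diagonal entries (1,1,1,1,1,1).

The boundary map ∂_2: C_2 → C_1 acts by ∂[p,q,r] = [q,r] − [p,r] + [p,q]. For instance
  ∂QRU = RU − QU + QR,
  ∂RSV = SV − RV + RS.
The 18×12 boundary matrix has rank 12 and Smith normal form diag(1,1,1,1,1,1,1,1,1,1,1,2).

Computing H_k = (kernel of ∂_k) / (image of ∂_{k+1}):

  H_0: rank C_0 − rank ∂_1 = 7 − 6 = 1, and the invariant factors of ∂_1 are all 1, so H_0 = Z.
  H_1: rank ker ∂_1 − rank ∂_2 = (18 − 6) − 12 = 0, and ∂_2 has invariant factor 2 > 1, so H_1 = Z/2.
  H_2: rank ker ∂_2 − rank ∂_3 = (12 − 12) − 0 = 0, and there is no ∂_3, so H_2 = 0.

As a check, the Euler characteristic is 7 − 18 + 12 = 1, which agrees with 1 − 0 + 0 = 1.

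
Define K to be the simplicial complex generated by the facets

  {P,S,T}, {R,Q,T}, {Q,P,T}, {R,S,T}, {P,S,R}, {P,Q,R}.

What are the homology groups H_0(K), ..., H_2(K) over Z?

H_0 = Z,  H_1 = 0,  H_2 = Z.

Take the total order P < Q < R < S < T on the vertex set. Then K (dimension 2) consists of the simplices:

  0-simplices (5): P, Q, R, S, T
  1-simplices (9): PQ, PR, PS, PT, QR, QT, RS, RT, ST
  2-simplices (6): PQR, PQT, PRS, PST, QRT, RST

so the chain groups are C_0 ≅ Z^5, C_1 ≅ Z^9, C_2 ≅ Z^6.

The boundary map ∂_1: C_1 → C_0 is given by ∂[p,q] = [q] − [p].
As a 5×9 matrix over Z this has rank 4, with invariant factors (1,1,1,1).

The boundary map ∂_2: C_2 → C_1 sends each 2-simplex [p,q,r] to [q,r] − [p,r] + [p,q]. For instance
  ∂PQR = QR − PR + PQ,
  ∂RST = ST − RT + RS.
As a 9×6 matrix over Z this has rank 5, with invariant factors (1,1,1,1,1).

Reading off H_k = ker ∂_k / im ∂_{k+1}:

  H_0: rank C_0 − rank ∂_1 = 5 − 4 = 1, and the invariant factors of ∂_1 are all 1, so H_0 ≅ Z.
  H_1: rank ker ∂_1 − rank ∂_2 = (9 − 4) − 5 = 0, and the invariant factors of ∂_2 are all 1, so H_1 ≅ 0.
  H_2: rank ker ∂_2 − rank ∂_3 = (6 − 5) − 0 = 1, and there is no ∂_3, so H_2 ≅ Z.

As a check, the Euler characteristic is 5 − 9 + 6 = 2, which agrees with 1 − 0 + 1 = 2.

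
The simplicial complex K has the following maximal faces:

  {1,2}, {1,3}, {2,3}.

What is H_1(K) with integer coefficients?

H_1 ≅ Z.

Take the total order 1 < 2 < 3 on the vertex set. Then K (dimension 1) consists of the simplices:

  0-simplices (3): [1], [2], [3]
  1-simplices (3): [1,2], [1,3], [2,3]

giving chain groups C_0 ≅ Z^3, C_1 ≅ Z^3.

∂_1: C_1 → C_0 maps an edge to its endpoints' difference, ∂[p,q] = q − p.
As a 3×3 matrix over Z this has rank 2, with invariant factors (1,1).

From H_k ≅ ker(∂_k) / im(∂_{k+1}) we obtain:

  H_1: rank ker ∂_1 − rank ∂_2 = (3 − 2) − 0 = 1, and there is no ∂_2, so H_1 ≅ Z.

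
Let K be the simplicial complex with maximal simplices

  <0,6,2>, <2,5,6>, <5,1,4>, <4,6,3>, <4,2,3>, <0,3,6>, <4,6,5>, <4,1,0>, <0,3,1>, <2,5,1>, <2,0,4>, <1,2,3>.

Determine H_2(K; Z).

H_2 = 0.

Order the vertices as 0 < 1 < 2 < 3 < 4 < 5 < 6. Listing each simplex with vertices in this order, K has dimension 2 with simplices:

  0-simplices (7): [0], [1], [2], [3], [4], [5], [6]
  1-simplices (18): [0,1], [0,2], [0,3], [0,4], [0,6], [1,2], [1,3], [1,4], [1,5], [2,3], [2,4], [2,5], [2,6], [3,4], [3,6], [4,5], [4,6], [5,6]
  2-simplices (12): [0,1,3], [0,1,4], [0,2,4], [0,2,6], [0,3,6], [1,2,3], [1,2,5], [1,4,5], [2,3,4], [2,5,6], [3,4,6], [4,5,6]

Hence C_0 ≅ Z^7, C_1 ≅ Z^18, C_2 ≅ Z^12.

Boundary ∂_1: C_1 → C_0 is given by ∂[p,q] = [q] − [p].
As a 7×18 matrix over Z this has rank 6, with invariant factors (1,1,1,1,1,1).

The boundary map ∂_2: C_2 → C_1 acts by ∂[p,q,r] = [q,r] − [p,r] + [p,q]. For instance
  ∂[2,3,4] = [3,4] − [2,4] + [2,3],
  ∂[0,1,3] = [1,3] − [0,3] + [0,1].
The 18×12 boundary matrix has rank 12 and Smith normal form diag(1,1,1,1,1,1,1,1,1,1,1,2).

From H_k ≅ ker(∂_k) / im(∂_{k+1}) we obtain:

  H_2: rank ker ∂_2 − rank ∂_3 = (12 − 12) − 0 = 0, and there is no ∂_3, so H_2 ≅ 0.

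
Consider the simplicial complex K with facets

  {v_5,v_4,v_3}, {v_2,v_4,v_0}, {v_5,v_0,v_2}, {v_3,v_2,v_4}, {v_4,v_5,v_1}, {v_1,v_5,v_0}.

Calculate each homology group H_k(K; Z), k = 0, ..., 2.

Take the total order v_0 < v_1 < v_2 < v_3 < v_4 < v_5 on the vertex set. Then K (dimension 2) consists of the simplices:

  0-simplices (6): [v_0], [v_1], [v_2], [v_3], [v_4], [v_5]
  1-simplices (12): [v_0,v_1], [v_0,v_2], [v_0,v_4], [v_0,v_5], [v_1,v_4], [v_1,v_5], [v_2,v_3], [v_2,v_4], [v_2,v_5], [v_3,v_4], [v_3,v_5], [v_4,v_5]
  2-simplices (6): [v_0,v_1,v_5], [v_0,v_2,v_4], [v_0,v_2,v_5], [v_1,v_4,v_5], [v_2,v_3,v_4], [v_3,v_4,v_5]

giving chain groups C_0 ≅ Z^6, C_1 ≅ Z^12, C_2 ≅ Z^6.

∂_1: C_1 → C_0 is given by ∂[p,q] = [q] − [p].
The resulting 6×12 matrix has rank 5, and its Smith normal form has invariant factors (1,1,1,1,1).

The boundary map ∂_2: C_2 → C_1 sends each 2-simplex [p,q,r] to [q,r] − [p,r] + [p,q]. For instance
  ∂[v_2,v_3,v_4] = [v_3,v_4] − [v_2,v_4] + [v_2,v_3],
  ∂[v_0,v_1,v_5] = [v_1,v_5] − [v_0,v_5] + [v_0,v_1].
As a 12×6 matrix over Z this has rank 6, with invariant factors (1,1,1,1,1,1).

Reading off H_k = ker ∂_k / im ∂_{k+1}:

  H_0: rank C_0 − rank ∂_1 = 6 − 5 = 1, and the invariant factors of ∂_1 are all 1, so H_0 = Z.
  H_1: rank ker ∂_1 − rank ∂_2 = (12 − 5) − 6 = 1, and the invariant factors of ∂_2 are all 1, so H_1 = Z.
  H_2: rank ker ∂_2 − rank ∂_3 = (6 − 6) − 0 = 0, and there is no ∂_3, so H_2 = 0.

H_0 = Z,  H_1 = Z,  H_2 = 0.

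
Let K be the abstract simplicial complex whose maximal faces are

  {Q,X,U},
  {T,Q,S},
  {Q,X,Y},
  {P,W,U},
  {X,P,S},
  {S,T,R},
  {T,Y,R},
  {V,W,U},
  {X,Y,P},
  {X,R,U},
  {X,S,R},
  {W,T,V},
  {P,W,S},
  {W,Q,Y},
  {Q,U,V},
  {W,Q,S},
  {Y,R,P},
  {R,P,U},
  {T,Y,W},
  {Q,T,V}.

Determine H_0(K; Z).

H_0 = Z.

Fix the vertex order P < Q < R < S < T < U < V < W < X < Y and write every simplex with vertices in increasing order. Then dim K = 2 and the simplices of K are:

  0-simplices (10): P, Q, R, S, T, U, V, W, X, Y
  1-simplices (30): PR, PS, PU, PW, PX, PY, QS, QT, QU, QV, QW, QX, QY, RS, RT, RU, RX, RY, ST, SW, SX, TV, TW, TY, UV, UW, UX, VW, WY, XY
  2-simplices (20): PRU, PRY, PSW, PSX, PUW, PXY, QST, QSW, QTV, QUV, QUX, QWY, QXY, RST, RSX, RTY, RUX, TVW, TWY, UVW

Hence C_0 ≅ Z^10, C_1 ≅ Z^30, C_2 ≅ Z^20.

∂_1: C_1 → C_0 sends each edge [p,q] (with p < q) to q − p.
The resulting 10×30 matrix has rank 9, and its Smith normal form has invariant factors (1,1,1,1,1,1,1,1,1).

∂_2: C_2 → C_1 acts by ∂[p,q,r] = [q,r] − [p,r] + [p,q]. For instance
  ∂PRU = RU − PU + PR,
  ∂PRY = RY − PY + PR.
The 30×20 boundary matrix has rank 20 and Smith normal form diag(1,1,1,1,1,1,1,1,1,1,1,1,1,1,1,1,1,1,1,2).

From H_k ≅ ker(∂_k) / im(∂_{k+1}) we obtain:

  H_0: rank C_0 − rank ∂_1 = 10 − 9 = 1, and the invariant factors of ∂_1 are all 1, so H_0 ≅ Z.

(K is a triangulation of the Klein bottle.)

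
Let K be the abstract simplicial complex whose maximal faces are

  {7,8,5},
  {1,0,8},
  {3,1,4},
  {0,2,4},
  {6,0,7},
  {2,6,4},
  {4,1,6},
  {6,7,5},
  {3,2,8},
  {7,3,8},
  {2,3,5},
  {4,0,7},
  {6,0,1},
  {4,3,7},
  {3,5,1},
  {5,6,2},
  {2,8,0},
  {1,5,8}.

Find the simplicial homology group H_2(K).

H_2 ≅ 0.

Take the total order 0 < 1 < 2 < 3 < 4 < 5 < 6 < 7 < 8 on the vertex set. Then K (dimension 2) consists of the simplices:

  0-simplices (9): [0], [1], [2], [3], [4], [5], [6], [7], [8]
  1-simplices (27): (27 of them)
  2-simplices (18): [0,1,6], [0,1,8], [0,2,4], [0,2,8], [0,4,7], [0,6,7], [1,3,4], [1,3,5], [1,4,6], [1,5,8], [2,3,5], [2,3,8], [2,4,6], [2,5,6], [3,4,7], [3,7,8], [5,6,7], [5,7,8]

so the chain groups are C_0 ≅ Z^9, C_1 ≅ Z^27, C_2 ≅ Z^18.

∂_1: C_1 → C_0 is given by ∂[p,q] = [q] − [p].
The 9×27 boundary matrix has rank 8 and Smith normal form diag(1,1,1,1,1,1,1,1).

The boundary map ∂_2: C_2 → C_1 acts by ∂[p,q,r] = [q,r] − [p,r] + [p,q]. For instance
  ∂[1,4,6] = [4,6] − [1,6] + [1,4],
  ∂[0,2,4] = [2,4] − [0,4] + [0,2].
This gives a 27×18 integer matrix of rank 18; reducing to Smith normal form yields diagonal entries (1,1,1,1,1,1,1,1,1,1,1,1,1,1,1,1,1,2).

Reading off H_k = ker ∂_k / im ∂_{k+1}:

  H_2: rank ker ∂_2 − rank ∂_3 = (18 − 18) − 0 = 0, and there is no ∂_3, so H_2 = 0.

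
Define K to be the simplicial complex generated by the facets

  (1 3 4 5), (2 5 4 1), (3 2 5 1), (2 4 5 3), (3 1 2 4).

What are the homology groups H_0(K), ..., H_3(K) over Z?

H_0 = Z,  H_1 = 0,  H_2 = 0,  H_3 = Z.

Take the total order 1 < 2 < 3 < 4 < 5 on the vertex set. Then K (dimension 3) consists of the simplices:

  0-simplices (5): [1], [2], [3], [4], [5]
  1-simplices (10): [1,2], [1,3], [1,4], [1,5], [2,3], [2,4], [2,5], [3,4], [3,5], [4,5]
  2-simplices (10): [1,2,3], [1,2,4], [1,2,5], [1,3,4], [1,3,5], [1,4,5], [2,3,4], [2,3,5], [2,4,5], [3,4,5]
  3-simplices (5): [1,2,3,4], [1,2,3,5], [1,2,4,5], [1,3,4,5], [2,3,4,5]

giving chain groups C_0 ≅ Z^5, C_1 ≅ Z^10, C_2 ≅ Z^10, C_3 ≅ Z^5.

The boundary map ∂_1: C_1 → C_0 sends each edge [p,q] (with p < q) to q − p. For instance
  ∂[1,2] = [2] − [1].
The 5×10 boundary matrix has rank 4 and Smith normal form diag(1,1,1,1).

Boundary ∂_2: C_2 → C_1 maps a triangle to the signed sum of its edges. For instance
  ∂[3,4,5] = [4,5] − [3,5] + [3,4],
  ∂[2,4,5] = [4,5] − [2,5] + [2,4].
The resulting 10×10 matrix has rank 6, and its Smith normal form has invariant factors (1,1,1,1,1,1).

Boundary ∂_3: C_3 → C_2 sends each 3-simplex σ to the alternating sum Σ_i (−1)^i (σ with its i-th vertex removed). For instance
  ∂[1,3,4,5] = [3,4,5] − [1,4,5] + [1,3,5] − [1,3,4],
  ∂[1,2,4,5] = [2,4,5] − [1,4,5] + [1,2,5] − [1,2,4].
As a 10×5 matrix over Z this has rank 4, with invariant factors (1,1,1,1).

Computing H_k = (kernel of ∂_k) / (image of ∂_{k+1}):

  H_0: rank C_0 − rank ∂_1 = 5 − 4 = 1, and the invariant factors of ∂_1 are all 1, so H_0 = Z.
  H_1: rank ker ∂_1 − rank ∂_2 = (10 − 4) − 6 = 0, and the invariant factors of ∂_2 are all 1, so H_1 = 0.
  H_2: rank ker ∂_2 − rank ∂_3 = (10 − 6) − 4 = 0, and the invariant factors of ∂_3 are all 1, so H_2 = 0.
  H_3: rank ker ∂_3 − rank ∂_4 = (5 − 4) − 0 = 1, and there is no ∂_4, so H_3 = Z.

As a check, the Euler characteristic is 5 − 10 + 10 − 5 = 0, which agrees with 1 − 0 + 0 − 1 = 0.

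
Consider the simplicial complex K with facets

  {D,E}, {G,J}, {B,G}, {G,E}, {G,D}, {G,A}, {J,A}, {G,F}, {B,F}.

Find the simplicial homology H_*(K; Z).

H_0 ≅ Z,  H_1 ≅ Z^3.

Take the total order A < B < D < E < F < G < J on the vertex set. Then K (dimension 1) consists of the simplices:

  0-simplices (7): A, B, D, E, F, G, J
  1-simplices (9): AG, AJ, BF, BG, DE, DG, EG, FG, GJ

so the chain groups are C_0 ≅ Z^7, C_1 ≅ Z^9.

Boundary ∂_1: C_1 → C_0 is given by ∂[p,q] = [q] − [p]. For instance
  ∂AJ = J − A.
This gives a 7×9 integer matrix of rank 6; reducing to Smith normal form yields diagonal entries (1,1,1,1,1,1).

Now H_k = ker ∂_k / im ∂_{k+1}, so:

  H_0: rank C_0 − rank ∂_1 = 7 − 6 = 1, and the invariant factors of ∂_1 are all 1, so H_0 ≅ Z.
  H_1: rank ker ∂_1 − rank ∂_2 = (9 − 6) − 0 = 3, and there is no ∂_2, so H_1 ≅ Z^3.

As a check, the Euler characteristic is 7 − 9 = -2, which agrees with 1 − 3 = -2.
(K is a triangulation of a wedge of 3 circles.)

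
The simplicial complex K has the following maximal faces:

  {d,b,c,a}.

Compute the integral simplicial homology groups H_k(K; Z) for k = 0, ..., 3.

Fix the vertex order a < b < c < d and write every simplex with vertices in increasing order. Then dim K = 3 and the simplices of K are:

  0-simplices (4): a, b, c, d
  1-simplices (6): ab, ac, ad, bc, bd, cd
  2-simplices (4): abc, abd, acd, bcd
  3-simplices (1): abcd

so the chain groups are C_0 ≅ Z^4, C_1 ≅ Z^6, C_2 ≅ Z^4, C_3 ≅ Z^1.

∂_1: C_1 → C_0 maps an edge to its endpoints' difference, ∂[p,q] = q − p. For instance
  ∂ab = b − a.
This gives a 4×6 integer matrix of rank 3; reducing to Smith normal form yields diagonal entries (1,1,1).

Boundary ∂_2: C_2 → C_1 sends each 2-simplex [p,q,r] to [q,r] − [p,r] + [p,q]. For instance
  ∂bcd = cd − bd + bc,
  ∂abd = bd − ad + ab.
The resulting 6×4 matrix has rank 3, and its Smith normal form has invariant factors (1,1,1).

∂_3: C_3 → C_2 sends each 3-simplex σ to the alternating sum Σ_i (−1)^i (σ with its i-th vertex removed). For instance
  ∂abcd = bcd − acd + abd − abc.
The resulting 4×1 matrix has rank 1, and its Smith normal form has invariant factors (1).

Reading off H_k = ker ∂_k / im ∂_{k+1}:

  H_0: rank C_0 − rank ∂_1 = 4 − 3 = 1, and the invariant factors of ∂_1 are all 1, so H_0 ≅ Z.
  H_1: rank ker ∂_1 − rank ∂_2 = (6 − 3) − 3 = 0, and the invariant factors of ∂_2 are all 1, so H_1 ≅ 0.
  H_2: rank ker ∂_2 − rank ∂_3 = (4 − 3) − 1 = 0, and the invariant factors of ∂_3 are all 1, so H_2 ≅ 0.
  H_3: rank ker ∂_3 − rank ∂_4 = (1 − 1) − 0 = 0, and there is no ∂_4, so H_3 ≅ 0.

H_0 = Z,  H_1 = 0,  H_2 = 0,  H_3 = 0.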